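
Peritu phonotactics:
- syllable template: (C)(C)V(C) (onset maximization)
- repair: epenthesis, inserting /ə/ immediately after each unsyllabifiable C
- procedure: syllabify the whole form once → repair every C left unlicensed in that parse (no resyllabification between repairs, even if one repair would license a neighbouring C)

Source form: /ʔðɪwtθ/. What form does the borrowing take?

Under (C)(C)V(C), the unsyllabifiable consonants are /t/, /θ/ (at most one coda consonant is licensed; onsets may contain at most 2 consonants).
Epenthesis after each stranded consonant: /t/ → /tə/, /θ/ → /θə/.

ʔðɪwtəθə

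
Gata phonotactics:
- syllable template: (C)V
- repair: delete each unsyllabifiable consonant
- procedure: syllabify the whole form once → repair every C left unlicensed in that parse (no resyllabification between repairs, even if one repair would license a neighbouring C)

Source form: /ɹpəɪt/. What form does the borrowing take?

pəɪ

Under (C)V, the unsyllabifiable consonants are /ɹ/, /t/ (no codas are permitted; onsets are limited to one consonant).
Deletion applies to /ɹ/, /t/.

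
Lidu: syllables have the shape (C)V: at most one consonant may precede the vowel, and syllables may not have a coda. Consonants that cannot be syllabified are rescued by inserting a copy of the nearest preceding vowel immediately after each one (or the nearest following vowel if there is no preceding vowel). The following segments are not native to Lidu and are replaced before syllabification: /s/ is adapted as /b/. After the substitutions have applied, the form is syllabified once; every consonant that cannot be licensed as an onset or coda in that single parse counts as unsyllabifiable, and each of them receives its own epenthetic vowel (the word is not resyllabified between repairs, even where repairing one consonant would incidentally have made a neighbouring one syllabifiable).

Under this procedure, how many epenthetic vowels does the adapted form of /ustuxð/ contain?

3

After substitution the input is /ubtuxð/.
The unsyllabifiable consonants are /b/, /x/, /ð/; each receives one epenthetic vowel.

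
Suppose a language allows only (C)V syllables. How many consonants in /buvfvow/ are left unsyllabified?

The consonants /v/, /f/, /w/ cannot be parsed into a legal (C)V syllable (no codas are permitted; onsets are limited to one consonant).

3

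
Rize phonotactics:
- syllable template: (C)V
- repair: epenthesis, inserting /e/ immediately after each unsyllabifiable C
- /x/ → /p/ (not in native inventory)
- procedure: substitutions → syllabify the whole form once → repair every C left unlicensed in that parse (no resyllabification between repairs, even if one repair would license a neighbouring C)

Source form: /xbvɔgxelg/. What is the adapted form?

Substitution: /x/ → /p/, giving /pbvɔgpelg/.
The consonants /p/, /b/, /g/, /l/, /g/ cannot be parsed into a legal (C)V syllable (no codas are permitted; onsets are limited to one consonant).
Each unlicensed consonant becomes the onset of a new syllable: /p/ → /pe/, /b/ → /be/, /g/ → /ge/, /l/ → /le/, /g/ → /ge/.

pebevɔgepelege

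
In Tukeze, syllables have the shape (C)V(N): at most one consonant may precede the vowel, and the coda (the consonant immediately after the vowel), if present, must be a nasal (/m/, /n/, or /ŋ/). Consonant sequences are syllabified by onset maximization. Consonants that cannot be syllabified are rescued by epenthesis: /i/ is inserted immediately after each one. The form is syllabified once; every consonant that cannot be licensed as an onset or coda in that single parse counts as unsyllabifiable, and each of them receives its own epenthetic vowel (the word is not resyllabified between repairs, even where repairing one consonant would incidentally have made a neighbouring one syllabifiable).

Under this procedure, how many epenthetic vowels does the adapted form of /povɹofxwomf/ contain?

4

The unsyllabifiable consonants are /v/, /f/, /x/, /f/; each receives one epenthetic vowel.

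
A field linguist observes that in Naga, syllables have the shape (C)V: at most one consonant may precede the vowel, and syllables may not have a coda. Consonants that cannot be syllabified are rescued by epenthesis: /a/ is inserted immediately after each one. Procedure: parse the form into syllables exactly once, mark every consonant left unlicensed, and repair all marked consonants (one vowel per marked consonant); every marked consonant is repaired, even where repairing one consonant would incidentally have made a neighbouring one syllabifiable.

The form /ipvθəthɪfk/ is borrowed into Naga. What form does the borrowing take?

ipavaθətahɪfaka

The consonants /p/, /v/, /t/, /f/, /k/ cannot be parsed into a legal (C)V syllable (no codas are permitted; onsets are limited to one consonant).
Each unlicensed consonant becomes the onset of a new syllable: /p/ → /pa/, /v/ → /va/, /t/ → /ta/, /f/ → /fa/, /k/ → /ka/.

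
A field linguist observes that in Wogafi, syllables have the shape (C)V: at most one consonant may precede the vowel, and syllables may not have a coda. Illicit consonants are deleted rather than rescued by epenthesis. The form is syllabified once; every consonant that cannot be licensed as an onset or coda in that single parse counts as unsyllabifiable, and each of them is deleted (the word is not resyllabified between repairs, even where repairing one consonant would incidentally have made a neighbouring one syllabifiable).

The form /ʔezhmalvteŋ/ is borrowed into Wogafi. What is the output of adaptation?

ʔemate

Under (C)V, the unsyllabifiable consonants are /z/, /h/, /l/, /v/, /ŋ/ (no codas are permitted; onsets are limited to one consonant).
Each unlicensed consonant is deleted: /z/, /h/, /l/, /v/, /ŋ/.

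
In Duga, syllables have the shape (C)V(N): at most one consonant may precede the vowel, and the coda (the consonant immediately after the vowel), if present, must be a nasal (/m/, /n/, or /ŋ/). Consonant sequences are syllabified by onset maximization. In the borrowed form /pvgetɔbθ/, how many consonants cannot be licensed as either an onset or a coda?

Syllabifying with onset maximization leaves /p/, /v/, /b/, /θ/ stranded (only a nasal (/m/, /n/, or /ŋ/) is licensed in coda position; onsets are limited to one consonant).

4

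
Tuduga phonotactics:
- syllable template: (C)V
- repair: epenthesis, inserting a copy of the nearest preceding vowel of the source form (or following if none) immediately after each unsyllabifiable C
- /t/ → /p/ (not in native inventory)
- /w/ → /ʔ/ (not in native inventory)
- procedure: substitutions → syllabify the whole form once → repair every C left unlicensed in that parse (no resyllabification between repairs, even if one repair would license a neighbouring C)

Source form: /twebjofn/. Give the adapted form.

Substitution: /t/ → /p/, /w/ → /ʔ/, giving /pʔebjofn/.
The consonants /p/, /b/, /f/, /n/ cannot be parsed into a legal (C)V syllable (no codas are permitted; onsets are limited to one consonant).
Inserting the epenthetic vowel yields /p/ → /pe/, /b/ → /be/, /f/ → /fo/, /n/ → /no/.

peʔebejofono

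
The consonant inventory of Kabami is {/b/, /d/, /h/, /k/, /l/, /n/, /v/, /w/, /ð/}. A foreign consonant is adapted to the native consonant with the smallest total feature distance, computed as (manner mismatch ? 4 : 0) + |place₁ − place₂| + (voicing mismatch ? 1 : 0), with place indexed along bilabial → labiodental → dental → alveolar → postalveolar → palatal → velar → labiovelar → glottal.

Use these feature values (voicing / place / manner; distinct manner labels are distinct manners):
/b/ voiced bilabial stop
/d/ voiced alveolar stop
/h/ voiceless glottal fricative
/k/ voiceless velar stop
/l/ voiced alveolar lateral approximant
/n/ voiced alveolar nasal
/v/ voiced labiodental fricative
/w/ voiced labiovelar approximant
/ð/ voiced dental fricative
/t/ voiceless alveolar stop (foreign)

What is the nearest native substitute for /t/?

/d/ is closest: same manner (stop), place distance 0 (alveolar→alveolar), voicing differs (+1); total 1. Next closest is /k/ at distance 3.

d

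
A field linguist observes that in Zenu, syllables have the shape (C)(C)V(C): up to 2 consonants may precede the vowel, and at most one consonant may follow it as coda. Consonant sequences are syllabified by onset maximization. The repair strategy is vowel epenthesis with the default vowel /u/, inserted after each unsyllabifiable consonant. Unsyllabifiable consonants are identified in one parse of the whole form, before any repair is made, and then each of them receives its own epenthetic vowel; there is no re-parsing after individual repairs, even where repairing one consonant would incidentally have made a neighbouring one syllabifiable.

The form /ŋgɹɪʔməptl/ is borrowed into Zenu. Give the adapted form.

Under (C)(C)V(C), the unsyllabifiable consonants are /ŋ/, /t/, /l/ (at most one coda consonant is licensed; onsets may contain at most 2 consonants).
Epenthesis after each stranded consonant: /ŋ/ → /ŋu/, /t/ → /tu/, /l/ → /lu/.

ŋugɹɪʔməptulu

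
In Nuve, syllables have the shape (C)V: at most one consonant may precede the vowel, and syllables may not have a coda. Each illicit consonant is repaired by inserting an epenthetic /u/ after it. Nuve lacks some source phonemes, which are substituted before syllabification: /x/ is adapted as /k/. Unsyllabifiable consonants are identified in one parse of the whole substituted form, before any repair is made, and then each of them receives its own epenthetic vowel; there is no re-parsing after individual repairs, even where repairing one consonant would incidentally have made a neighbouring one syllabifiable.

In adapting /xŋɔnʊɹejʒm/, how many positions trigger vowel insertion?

4

After substitution the input is /kŋɔnʊɹejʒm/.
The unsyllabifiable consonants are /k/, /j/, /ʒ/, /m/; each receives one epenthetic vowel.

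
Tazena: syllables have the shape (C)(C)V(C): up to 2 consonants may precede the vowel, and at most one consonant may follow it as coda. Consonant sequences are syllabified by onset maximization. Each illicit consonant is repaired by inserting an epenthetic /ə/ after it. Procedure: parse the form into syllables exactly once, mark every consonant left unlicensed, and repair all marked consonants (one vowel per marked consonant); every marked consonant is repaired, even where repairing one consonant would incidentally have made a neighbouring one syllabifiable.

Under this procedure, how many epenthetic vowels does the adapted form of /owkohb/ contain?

1

The unsyllabifiable consonants are /b/; each receives one epenthetic vowel.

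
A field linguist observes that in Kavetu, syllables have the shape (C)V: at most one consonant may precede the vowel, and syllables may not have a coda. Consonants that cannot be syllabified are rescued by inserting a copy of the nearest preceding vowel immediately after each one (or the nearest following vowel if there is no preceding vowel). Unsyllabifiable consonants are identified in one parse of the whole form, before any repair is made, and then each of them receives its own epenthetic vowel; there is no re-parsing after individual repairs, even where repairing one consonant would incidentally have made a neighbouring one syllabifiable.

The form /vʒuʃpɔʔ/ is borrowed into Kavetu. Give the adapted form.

vuʒuʃupɔʔɔ

Under (C)V, the unsyllabifiable consonants are /v/, /ʃ/, /ʔ/ (no codas are permitted; onsets are limited to one consonant).
Inserting the epenthetic vowel yields /v/ → /vu/, /ʃ/ → /ʃu/, /ʔ/ → /ʔɔ/.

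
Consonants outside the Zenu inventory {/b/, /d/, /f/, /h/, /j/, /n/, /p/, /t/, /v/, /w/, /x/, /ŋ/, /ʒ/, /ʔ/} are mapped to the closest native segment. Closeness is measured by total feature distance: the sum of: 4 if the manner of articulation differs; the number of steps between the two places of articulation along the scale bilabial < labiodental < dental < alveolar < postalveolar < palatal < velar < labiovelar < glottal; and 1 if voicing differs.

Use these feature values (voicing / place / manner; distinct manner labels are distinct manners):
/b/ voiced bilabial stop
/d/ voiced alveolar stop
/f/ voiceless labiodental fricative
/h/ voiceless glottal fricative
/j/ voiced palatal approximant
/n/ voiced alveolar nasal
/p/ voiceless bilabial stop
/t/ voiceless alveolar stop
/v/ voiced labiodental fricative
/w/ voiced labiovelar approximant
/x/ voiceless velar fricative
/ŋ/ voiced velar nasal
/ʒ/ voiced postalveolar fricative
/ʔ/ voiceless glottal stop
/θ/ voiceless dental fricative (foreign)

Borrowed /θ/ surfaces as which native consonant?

/f/ is closest: same manner (fricative), place distance 1 (dental→labiodental), same voicing; total 1. Next closest is /v/ at distance 2.

f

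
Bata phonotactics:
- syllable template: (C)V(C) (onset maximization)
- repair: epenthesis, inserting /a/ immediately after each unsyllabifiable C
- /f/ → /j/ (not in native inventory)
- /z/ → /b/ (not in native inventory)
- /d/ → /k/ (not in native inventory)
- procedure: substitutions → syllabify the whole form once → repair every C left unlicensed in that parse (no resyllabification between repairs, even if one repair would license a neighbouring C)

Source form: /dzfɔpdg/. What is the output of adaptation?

Substitution: /d/ → /k/, /z/ → /b/, /f/ → /j/, giving /kbjɔpkg/.
Syllabifying with onset maximization leaves /k/, /b/, /k/, /g/ stranded (at most one coda consonant is licensed; onsets are limited to one consonant).
Inserting the epenthetic vowel yields /k/ → /ka/, /b/ → /ba/, /k/ → /ka/, /g/ → /ga/.

kabajɔpkaga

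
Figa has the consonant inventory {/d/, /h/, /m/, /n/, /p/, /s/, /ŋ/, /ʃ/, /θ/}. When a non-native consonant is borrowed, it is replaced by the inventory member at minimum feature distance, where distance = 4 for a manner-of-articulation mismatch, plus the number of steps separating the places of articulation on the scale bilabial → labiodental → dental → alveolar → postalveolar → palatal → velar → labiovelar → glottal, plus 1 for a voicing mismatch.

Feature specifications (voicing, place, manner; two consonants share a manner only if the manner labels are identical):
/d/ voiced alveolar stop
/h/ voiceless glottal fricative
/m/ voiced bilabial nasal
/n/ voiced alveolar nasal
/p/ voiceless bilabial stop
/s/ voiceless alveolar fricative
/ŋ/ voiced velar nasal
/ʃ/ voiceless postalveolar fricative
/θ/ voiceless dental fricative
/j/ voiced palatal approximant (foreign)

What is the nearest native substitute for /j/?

ŋ

/ŋ/ is closest: manner differs (approximant→nasal, +4), place distance 1 (palatal→velar), same voicing; total 5. Next closest is /d/ at distance 6.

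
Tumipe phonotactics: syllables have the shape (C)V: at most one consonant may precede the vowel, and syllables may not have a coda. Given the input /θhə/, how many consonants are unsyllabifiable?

The consonants /θ/ cannot be parsed into a legal (C)V syllable (no codas are permitted; onsets are limited to one consonant).

1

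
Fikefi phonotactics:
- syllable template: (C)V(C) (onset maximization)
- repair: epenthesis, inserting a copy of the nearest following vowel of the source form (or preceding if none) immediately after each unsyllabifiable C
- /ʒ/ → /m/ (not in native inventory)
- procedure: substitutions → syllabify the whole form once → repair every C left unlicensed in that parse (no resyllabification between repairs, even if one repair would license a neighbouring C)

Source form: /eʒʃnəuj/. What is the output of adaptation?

emʃənəuj

Substitution: /ʒ/ → /m/, giving /emʃnəuj/.
Syllabifying with onset maximization leaves /ʃ/ stranded (at most one coda consonant is licensed; onsets are limited to one consonant).
Epenthesis after each stranded consonant: /ʃ/ → /ʃə/.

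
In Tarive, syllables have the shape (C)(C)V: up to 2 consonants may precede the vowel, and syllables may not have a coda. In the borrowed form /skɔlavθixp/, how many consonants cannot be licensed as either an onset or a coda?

2

The consonants /x/, /p/ cannot be parsed into a legal (C)(C)V syllable (no codas are permitted; onsets may contain at most 2 consonants).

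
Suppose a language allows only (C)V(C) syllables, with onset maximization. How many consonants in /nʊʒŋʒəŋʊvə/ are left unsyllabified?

1

The consonants /ŋ/ cannot be parsed into a legal (C)V(C) syllable (at most one coda consonant is licensed; onsets are limited to one consonant).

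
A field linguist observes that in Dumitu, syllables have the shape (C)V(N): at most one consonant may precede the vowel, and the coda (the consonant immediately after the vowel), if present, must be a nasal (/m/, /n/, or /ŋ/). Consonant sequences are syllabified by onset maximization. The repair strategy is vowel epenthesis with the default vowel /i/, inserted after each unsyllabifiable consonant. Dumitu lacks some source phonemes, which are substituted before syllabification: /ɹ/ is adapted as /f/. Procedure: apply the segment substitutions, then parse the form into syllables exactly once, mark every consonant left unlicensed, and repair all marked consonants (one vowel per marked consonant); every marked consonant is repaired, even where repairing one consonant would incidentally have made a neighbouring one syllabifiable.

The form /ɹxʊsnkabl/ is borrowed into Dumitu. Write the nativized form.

fixʊsinikabili

Substitution: /ɹ/ → /f/, giving /fxʊsnkabl/.
Under (C)V(N), the unsyllabifiable consonants are /f/, /s/, /n/, /b/, /l/ (only a nasal (/m/, /n/, or /ŋ/) is licensed in coda position; onsets are limited to one consonant).
Inserting the epenthetic vowel yields /f/ → /fi/, /s/ → /si/, /n/ → /ni/, /b/ → /bi/, /l/ → /li/.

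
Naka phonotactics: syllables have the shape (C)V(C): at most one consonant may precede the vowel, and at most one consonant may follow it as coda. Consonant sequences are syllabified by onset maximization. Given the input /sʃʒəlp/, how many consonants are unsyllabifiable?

Under (C)V(C), the unsyllabifiable consonants are /s/, /ʃ/, /p/ (at most one coda consonant is licensed; onsets are limited to one consonant).

3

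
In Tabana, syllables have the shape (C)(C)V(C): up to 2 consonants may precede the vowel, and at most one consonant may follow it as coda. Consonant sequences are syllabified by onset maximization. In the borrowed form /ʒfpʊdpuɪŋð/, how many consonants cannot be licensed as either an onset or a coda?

2

The consonants /ʒ/, /ð/ cannot be parsed into a legal (C)(C)V(C) syllable (at most one coda consonant is licensed; onsets may contain at most 2 consonants).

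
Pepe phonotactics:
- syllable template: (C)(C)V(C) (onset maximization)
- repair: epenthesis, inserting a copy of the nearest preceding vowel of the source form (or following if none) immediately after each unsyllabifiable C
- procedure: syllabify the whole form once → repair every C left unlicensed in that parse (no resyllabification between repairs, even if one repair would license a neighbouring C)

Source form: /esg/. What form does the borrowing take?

Under (C)(C)V(C), the unsyllabifiable consonants are /g/ (at most one coda consonant is licensed; onsets may contain at most 2 consonants).
Each unlicensed consonant becomes the onset of a new syllable: /g/ → /ge/.

esge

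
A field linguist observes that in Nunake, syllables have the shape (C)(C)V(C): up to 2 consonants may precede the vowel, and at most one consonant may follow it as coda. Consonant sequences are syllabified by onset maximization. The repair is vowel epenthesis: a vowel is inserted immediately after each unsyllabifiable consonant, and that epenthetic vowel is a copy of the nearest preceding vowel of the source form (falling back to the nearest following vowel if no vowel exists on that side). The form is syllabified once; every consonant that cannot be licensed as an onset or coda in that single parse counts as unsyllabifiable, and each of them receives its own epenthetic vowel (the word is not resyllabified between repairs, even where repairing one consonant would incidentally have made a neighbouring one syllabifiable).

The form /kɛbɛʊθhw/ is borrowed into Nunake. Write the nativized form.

The consonants /h/, /w/ cannot be parsed into a legal (C)(C)V(C) syllable (at most one coda consonant is licensed; onsets may contain at most 2 consonants).
Inserting the epenthetic vowel yields /h/ → /hʊ/, /w/ → /wʊ/.

kɛbɛʊθhʊwʊ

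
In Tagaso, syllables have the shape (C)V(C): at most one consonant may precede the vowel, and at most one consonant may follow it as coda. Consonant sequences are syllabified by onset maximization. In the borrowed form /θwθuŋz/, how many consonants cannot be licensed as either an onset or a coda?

3

The consonants /θ/, /w/, /z/ cannot be parsed into a legal (C)V(C) syllable (at most one coda consonant is licensed; onsets are limited to one consonant).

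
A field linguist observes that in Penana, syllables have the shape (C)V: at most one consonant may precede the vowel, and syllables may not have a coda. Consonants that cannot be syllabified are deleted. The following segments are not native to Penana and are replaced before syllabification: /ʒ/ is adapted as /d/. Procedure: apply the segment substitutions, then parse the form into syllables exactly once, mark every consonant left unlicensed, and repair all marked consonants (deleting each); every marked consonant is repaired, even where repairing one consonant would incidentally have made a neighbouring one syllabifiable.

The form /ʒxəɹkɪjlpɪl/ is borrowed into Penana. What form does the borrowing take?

Substitution: /ʒ/ → /d/, giving /dxəɹkɪjlpɪl/.
Syllabifying with onset maximization leaves /d/, /ɹ/, /j/, /l/, /l/ stranded (no codas are permitted; onsets are limited to one consonant).
Deletion applies to /d/, /ɹ/, /j/, /l/, /l/.

xəkɪpɪ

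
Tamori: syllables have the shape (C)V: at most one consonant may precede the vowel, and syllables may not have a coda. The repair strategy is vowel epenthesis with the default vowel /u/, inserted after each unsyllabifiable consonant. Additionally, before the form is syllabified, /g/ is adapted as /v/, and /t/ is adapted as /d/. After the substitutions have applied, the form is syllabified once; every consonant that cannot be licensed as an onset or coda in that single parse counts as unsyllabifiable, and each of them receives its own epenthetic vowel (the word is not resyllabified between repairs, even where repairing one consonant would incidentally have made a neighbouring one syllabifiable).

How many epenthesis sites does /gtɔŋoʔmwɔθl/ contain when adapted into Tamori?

5

After substitution the input is /vdɔŋoʔmwɔθl/.
The unsyllabifiable consonants are /v/, /ʔ/, /m/, /θ/, /l/; each receives one epenthetic vowel.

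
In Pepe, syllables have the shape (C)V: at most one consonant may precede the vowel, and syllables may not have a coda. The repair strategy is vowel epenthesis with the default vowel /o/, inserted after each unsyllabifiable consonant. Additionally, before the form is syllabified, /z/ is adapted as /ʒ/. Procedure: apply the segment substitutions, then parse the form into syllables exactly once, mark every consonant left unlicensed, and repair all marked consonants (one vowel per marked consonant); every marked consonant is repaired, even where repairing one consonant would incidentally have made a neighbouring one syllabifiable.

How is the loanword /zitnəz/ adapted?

ʒitonəʒo

Substitution: /z/ → /ʒ/, giving /ʒitnəʒ/.
Syllabifying with onset maximization leaves /t/, /ʒ/ stranded (no codas are permitted; onsets are limited to one consonant).
Inserting the epenthetic vowel yields /t/ → /to/, /ʒ/ → /ʒo/.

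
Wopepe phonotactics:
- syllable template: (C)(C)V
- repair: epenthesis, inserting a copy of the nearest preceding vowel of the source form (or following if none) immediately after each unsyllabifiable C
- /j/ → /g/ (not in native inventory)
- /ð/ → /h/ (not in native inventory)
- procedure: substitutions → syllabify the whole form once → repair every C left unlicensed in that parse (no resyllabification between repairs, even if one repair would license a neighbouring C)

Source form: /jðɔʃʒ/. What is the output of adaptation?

Substitution: /j/ → /g/, /ð/ → /h/, giving /ghɔʃʒ/.
Syllabifying with onset maximization leaves /ʃ/, /ʒ/ stranded (no codas are permitted; onsets may contain at most 2 consonants).
Inserting the epenthetic vowel yields /ʃ/ → /ʃɔ/, /ʒ/ → /ʒɔ/.

ghɔʃɔʒɔ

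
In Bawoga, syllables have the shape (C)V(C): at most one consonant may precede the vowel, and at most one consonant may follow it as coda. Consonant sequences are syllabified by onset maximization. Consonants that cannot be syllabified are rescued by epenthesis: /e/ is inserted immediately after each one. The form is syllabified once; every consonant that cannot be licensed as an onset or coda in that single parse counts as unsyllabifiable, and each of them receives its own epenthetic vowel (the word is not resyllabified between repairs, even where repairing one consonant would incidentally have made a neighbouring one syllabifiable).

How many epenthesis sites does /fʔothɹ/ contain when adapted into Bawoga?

The unsyllabifiable consonants are /f/, /h/, /ɹ/; each receives one epenthetic vowel.

3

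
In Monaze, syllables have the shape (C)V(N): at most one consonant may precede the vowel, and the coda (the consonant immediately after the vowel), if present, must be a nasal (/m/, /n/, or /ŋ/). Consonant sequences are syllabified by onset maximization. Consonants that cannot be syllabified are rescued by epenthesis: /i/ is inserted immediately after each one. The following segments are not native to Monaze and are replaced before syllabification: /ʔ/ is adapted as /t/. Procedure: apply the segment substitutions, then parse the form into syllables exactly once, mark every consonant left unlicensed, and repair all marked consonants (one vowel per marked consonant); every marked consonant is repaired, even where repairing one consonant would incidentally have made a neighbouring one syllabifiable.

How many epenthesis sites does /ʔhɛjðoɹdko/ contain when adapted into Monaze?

4

After substitution the input is /thɛjðoɹdko/.
The unsyllabifiable consonants are /t/, /j/, /ɹ/, /d/; each receives one epenthetic vowel.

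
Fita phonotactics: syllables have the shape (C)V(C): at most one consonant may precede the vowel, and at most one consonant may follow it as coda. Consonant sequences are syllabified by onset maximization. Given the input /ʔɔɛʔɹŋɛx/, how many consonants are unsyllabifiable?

The consonants /ɹ/ cannot be parsed into a legal (C)V(C) syllable (at most one coda consonant is licensed; onsets are limited to one consonant).

1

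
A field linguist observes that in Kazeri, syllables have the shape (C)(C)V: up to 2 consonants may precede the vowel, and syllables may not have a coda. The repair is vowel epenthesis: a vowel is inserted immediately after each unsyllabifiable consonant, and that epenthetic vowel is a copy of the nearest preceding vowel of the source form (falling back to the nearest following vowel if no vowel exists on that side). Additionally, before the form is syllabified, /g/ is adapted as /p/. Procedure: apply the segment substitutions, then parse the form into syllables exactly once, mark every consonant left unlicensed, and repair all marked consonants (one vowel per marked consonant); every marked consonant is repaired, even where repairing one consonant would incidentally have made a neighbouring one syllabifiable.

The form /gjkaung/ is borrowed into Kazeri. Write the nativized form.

Substitution: /g/ → /p/, giving /pjkaunp/.
The consonants /p/, /n/, /p/ cannot be parsed into a legal (C)(C)V syllable (no codas are permitted; onsets may contain at most 2 consonants).
Epenthesis after each stranded consonant: /p/ → /pa/, /n/ → /nu/, /p/ → /pu/.

pajkaunupu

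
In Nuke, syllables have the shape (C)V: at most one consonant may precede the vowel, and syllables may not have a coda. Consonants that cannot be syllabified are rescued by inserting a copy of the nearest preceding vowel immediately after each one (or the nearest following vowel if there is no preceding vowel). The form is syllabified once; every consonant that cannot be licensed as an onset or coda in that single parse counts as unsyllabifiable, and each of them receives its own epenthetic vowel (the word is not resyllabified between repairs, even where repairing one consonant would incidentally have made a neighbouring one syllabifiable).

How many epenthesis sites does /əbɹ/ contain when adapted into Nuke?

The unsyllabifiable consonants are /b/, /ɹ/; each receives one epenthetic vowel.

2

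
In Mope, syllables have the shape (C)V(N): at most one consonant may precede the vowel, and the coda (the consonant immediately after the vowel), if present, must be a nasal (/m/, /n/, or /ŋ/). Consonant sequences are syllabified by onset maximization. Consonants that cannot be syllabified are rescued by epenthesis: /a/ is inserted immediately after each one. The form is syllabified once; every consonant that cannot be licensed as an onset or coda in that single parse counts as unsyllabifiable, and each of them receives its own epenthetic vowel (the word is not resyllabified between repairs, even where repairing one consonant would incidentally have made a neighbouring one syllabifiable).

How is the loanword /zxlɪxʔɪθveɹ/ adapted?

zaxalɪxaʔɪθaveɹa

Under (C)V(N), the unsyllabifiable consonants are /z/, /x/, /x/, /θ/, /ɹ/ (only a nasal (/m/, /n/, or /ŋ/) is licensed in coda position; onsets are limited to one consonant).
Epenthesis after each stranded consonant: /z/ → /za/, /x/ → /xa/, /x/ → /xa/, /θ/ → /θa/, /ɹ/ → /ɹa/.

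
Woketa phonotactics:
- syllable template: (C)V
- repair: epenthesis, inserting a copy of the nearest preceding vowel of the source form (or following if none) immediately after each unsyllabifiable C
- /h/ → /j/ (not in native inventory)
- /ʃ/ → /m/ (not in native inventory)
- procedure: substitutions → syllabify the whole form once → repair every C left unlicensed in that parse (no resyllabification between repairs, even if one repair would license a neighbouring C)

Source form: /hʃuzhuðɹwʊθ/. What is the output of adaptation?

jumuzujuðuɹuwʊθʊ

Substitution: /h/ → /j/, /ʃ/ → /m/, giving /jmuzjuðɹwʊθ/.
The consonants /j/, /z/, /ð/, /ɹ/, /θ/ cannot be parsed into a legal (C)V syllable (no codas are permitted; onsets are limited to one consonant).
Inserting the epenthetic vowel yields /j/ → /ju/, /z/ → /zu/, /ð/ → /ðu/, /ɹ/ → /ɹu/, /θ/ → /θʊ/.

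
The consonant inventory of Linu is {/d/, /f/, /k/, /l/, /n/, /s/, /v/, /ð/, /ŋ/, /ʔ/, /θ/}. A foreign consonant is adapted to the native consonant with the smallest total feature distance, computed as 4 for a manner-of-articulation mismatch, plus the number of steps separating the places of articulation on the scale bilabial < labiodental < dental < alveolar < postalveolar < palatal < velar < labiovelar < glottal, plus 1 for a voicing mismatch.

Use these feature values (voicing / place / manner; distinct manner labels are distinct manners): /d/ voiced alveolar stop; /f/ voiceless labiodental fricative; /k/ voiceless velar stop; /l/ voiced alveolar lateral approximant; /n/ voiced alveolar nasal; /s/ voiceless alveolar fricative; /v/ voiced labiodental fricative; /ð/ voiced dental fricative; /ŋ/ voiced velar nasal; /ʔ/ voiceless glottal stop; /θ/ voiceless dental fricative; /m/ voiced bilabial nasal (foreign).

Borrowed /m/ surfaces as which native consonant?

n

/n/ is closest: same manner (nasal), place distance 3 (bilabial→alveolar), same voicing; total 3. Next closest is /v/ at distance 5.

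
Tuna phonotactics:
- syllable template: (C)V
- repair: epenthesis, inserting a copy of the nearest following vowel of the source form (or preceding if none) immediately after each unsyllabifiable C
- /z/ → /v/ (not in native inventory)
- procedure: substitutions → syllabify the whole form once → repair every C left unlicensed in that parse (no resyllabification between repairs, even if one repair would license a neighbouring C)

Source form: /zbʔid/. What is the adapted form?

vibiʔidi

Substitution: /z/ → /v/, giving /vbʔid/.
The consonants /v/, /b/, /d/ cannot be parsed into a legal (C)V syllable (no codas are permitted; onsets are limited to one consonant).
Epenthesis after each stranded consonant: /v/ → /vi/, /b/ → /bi/, /d/ → /di/.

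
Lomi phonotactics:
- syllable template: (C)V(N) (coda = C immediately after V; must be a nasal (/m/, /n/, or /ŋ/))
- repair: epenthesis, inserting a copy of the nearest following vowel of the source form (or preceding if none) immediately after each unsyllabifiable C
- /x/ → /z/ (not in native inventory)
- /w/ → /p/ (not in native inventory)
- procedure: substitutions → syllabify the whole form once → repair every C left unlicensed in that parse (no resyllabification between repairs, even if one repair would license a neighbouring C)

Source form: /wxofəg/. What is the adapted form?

Substitution: /w/ → /p/, /x/ → /z/, giving /pzofəg/.
Syllabifying with onset maximization leaves /p/, /g/ stranded (only a nasal (/m/, /n/, or /ŋ/) is licensed in coda position; onsets are limited to one consonant).
Inserting the epenthetic vowel yields /p/ → /po/, /g/ → /gə/.

pozofəgə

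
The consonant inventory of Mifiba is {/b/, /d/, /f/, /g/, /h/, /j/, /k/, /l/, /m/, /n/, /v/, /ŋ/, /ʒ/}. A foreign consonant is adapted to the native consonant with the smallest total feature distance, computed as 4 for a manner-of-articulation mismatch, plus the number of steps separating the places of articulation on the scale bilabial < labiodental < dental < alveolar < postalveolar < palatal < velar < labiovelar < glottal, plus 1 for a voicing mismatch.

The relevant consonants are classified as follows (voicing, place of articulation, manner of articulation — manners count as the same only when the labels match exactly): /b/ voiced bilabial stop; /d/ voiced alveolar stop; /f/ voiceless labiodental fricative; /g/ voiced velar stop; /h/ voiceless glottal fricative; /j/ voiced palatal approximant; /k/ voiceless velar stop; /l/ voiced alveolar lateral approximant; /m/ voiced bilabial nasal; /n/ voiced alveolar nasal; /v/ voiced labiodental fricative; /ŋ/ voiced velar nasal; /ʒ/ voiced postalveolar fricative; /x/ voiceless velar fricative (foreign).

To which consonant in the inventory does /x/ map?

h

/h/ is closest: same manner (fricative), place distance 2 (velar→glottal), same voicing; total 2. Next closest is /ʒ/ at distance 3.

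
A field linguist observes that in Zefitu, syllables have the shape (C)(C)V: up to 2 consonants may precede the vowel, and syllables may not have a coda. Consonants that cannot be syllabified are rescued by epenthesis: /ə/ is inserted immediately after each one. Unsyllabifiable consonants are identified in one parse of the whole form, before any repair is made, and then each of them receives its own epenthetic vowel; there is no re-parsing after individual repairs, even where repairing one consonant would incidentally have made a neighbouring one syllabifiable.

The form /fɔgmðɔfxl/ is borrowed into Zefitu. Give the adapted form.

fɔgəmðɔfəxələ

Syllabifying with onset maximization leaves /g/, /f/, /x/, /l/ stranded (no codas are permitted; onsets may contain at most 2 consonants).
Epenthesis after each stranded consonant: /g/ → /gə/, /f/ → /fə/, /x/ → /xə/, /l/ → /lə/.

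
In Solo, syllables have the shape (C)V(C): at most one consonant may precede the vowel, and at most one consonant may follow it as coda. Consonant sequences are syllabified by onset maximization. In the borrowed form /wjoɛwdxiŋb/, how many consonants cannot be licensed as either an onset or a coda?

3

The consonants /w/, /d/, /b/ cannot be parsed into a legal (C)V(C) syllable (at most one coda consonant is licensed; onsets are limited to one consonant).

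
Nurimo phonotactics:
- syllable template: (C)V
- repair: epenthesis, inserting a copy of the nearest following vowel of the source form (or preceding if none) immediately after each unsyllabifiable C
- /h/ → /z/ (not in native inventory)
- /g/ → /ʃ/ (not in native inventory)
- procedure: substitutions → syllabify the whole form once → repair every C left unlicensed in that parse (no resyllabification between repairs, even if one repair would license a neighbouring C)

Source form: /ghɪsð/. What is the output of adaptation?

ʃɪzɪsɪðɪ

Substitution: /g/ → /ʃ/, /h/ → /z/, giving /ʃzɪsð/.
Syllabifying with onset maximization leaves /ʃ/, /s/, /ð/ stranded (no codas are permitted; onsets are limited to one consonant).
Epenthesis after each stranded consonant: /ʃ/ → /ʃɪ/, /s/ → /sɪ/, /ð/ → /ðɪ/.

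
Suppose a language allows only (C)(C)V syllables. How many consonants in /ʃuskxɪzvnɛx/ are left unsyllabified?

Under (C)(C)V, the unsyllabifiable consonants are /s/, /z/, /x/ (no codas are permitted; onsets may contain at most 2 consonants).

3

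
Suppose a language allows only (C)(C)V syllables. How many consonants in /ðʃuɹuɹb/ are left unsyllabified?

2

Syllabifying with onset maximization leaves /ɹ/, /b/ stranded (no codas are permitted; onsets may contain at most 2 consonants).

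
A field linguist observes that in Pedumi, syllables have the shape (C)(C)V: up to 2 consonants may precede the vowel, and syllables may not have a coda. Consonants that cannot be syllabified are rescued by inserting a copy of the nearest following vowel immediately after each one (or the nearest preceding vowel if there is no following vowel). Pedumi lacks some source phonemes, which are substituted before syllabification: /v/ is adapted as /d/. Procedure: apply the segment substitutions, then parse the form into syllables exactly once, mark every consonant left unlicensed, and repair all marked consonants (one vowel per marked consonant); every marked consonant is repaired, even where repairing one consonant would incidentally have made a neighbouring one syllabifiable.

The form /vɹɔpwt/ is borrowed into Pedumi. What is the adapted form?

Substitution: /v/ → /d/, giving /dɹɔpwt/.
The consonants /p/, /w/, /t/ cannot be parsed into a legal (C)(C)V syllable (no codas are permitted; onsets may contain at most 2 consonants).
Inserting the epenthetic vowel yields /p/ → /pɔ/, /w/ → /wɔ/, /t/ → /tɔ/.

dɹɔpɔwɔtɔ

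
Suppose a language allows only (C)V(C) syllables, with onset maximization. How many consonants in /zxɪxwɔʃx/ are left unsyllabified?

2

Syllabifying with onset maximization leaves /z/, /x/ stranded (at most one coda consonant is licensed; onsets are limited to one consonant).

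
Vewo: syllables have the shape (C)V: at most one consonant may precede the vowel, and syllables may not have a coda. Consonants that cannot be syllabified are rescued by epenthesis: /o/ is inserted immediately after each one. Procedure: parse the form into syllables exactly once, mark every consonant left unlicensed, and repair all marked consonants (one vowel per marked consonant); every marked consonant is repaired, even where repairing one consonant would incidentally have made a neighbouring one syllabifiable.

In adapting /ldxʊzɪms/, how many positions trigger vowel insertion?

4

The unsyllabifiable consonants are /l/, /d/, /m/, /s/; each receives one epenthetic vowel.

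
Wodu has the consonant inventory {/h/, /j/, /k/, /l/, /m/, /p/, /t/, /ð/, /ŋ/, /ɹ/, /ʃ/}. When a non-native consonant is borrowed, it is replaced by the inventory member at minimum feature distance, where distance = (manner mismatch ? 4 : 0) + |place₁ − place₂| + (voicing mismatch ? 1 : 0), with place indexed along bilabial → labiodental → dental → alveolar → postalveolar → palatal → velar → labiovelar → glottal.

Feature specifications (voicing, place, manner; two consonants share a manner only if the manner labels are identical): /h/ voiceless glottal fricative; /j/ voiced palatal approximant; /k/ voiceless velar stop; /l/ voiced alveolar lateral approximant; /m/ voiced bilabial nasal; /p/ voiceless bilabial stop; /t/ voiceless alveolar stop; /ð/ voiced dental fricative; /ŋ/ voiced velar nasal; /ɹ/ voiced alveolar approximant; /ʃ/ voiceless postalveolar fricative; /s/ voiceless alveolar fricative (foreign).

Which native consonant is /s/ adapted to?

/ʃ/ is closest: same manner (fricative), place distance 1 (alveolar→postalveolar), same voicing; total 1. Next closest is /ð/ at distance 2.

ʃ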